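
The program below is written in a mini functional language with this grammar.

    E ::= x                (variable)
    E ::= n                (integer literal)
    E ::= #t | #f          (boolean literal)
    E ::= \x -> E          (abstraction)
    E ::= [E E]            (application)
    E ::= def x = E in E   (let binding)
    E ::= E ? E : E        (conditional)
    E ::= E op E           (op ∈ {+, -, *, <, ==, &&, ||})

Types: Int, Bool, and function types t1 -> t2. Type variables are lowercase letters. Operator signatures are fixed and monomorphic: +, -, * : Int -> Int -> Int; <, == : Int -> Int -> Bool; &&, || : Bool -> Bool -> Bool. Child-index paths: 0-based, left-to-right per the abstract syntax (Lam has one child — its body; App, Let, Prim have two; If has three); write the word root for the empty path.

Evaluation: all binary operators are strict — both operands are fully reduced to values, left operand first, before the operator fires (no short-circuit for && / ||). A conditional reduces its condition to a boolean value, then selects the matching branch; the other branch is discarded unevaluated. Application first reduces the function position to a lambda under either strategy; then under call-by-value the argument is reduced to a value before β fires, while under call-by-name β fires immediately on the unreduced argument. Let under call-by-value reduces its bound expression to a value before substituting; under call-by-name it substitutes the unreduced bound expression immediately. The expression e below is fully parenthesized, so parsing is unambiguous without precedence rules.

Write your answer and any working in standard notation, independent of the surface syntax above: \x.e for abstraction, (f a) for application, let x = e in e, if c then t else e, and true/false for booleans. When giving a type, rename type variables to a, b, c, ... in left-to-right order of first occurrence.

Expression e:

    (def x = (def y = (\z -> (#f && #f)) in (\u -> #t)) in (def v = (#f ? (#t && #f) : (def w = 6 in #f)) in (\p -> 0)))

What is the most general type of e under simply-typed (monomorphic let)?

Answer: a -> Int

Derivation:
  unify Bool ~ Bool
  unify Bool ~ Bool
\z._ : a -> Bool
let y : a -> Bool
\u._ : b -> Bool
let x : b -> Bool
  unify Bool ~ Bool
  unify Bool ~ Bool
  unify Bool ~ Bool
let w : Int
  unify Bool ~ Bool
let v : Bool
\p._ : c -> Int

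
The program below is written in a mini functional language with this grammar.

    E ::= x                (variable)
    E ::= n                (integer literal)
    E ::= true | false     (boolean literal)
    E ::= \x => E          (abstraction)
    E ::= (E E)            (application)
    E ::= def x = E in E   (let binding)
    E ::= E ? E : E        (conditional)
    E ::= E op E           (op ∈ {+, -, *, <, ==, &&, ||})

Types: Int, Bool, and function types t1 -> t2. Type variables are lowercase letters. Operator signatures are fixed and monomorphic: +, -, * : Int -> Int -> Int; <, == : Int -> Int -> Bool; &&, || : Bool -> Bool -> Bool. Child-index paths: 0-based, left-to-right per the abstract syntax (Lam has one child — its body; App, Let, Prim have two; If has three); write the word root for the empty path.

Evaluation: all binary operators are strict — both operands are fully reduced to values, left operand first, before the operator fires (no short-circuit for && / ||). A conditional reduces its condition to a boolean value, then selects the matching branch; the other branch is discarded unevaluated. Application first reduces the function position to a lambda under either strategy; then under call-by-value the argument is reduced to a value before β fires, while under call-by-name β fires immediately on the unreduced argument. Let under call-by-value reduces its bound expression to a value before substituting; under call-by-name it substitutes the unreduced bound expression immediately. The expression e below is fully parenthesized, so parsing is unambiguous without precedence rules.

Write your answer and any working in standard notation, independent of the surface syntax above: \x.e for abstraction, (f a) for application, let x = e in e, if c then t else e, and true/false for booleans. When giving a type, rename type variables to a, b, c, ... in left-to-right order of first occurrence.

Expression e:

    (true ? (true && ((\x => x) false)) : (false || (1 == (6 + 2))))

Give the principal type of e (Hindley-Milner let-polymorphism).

Answer: Bool

Derivation:
  unify Bool ~ Bool
  unify Bool ~ Bool
x : a
\x._ : a -> a
  unify a -> a ~ Bool -> b
  unify a ~ Bool
  unify Bool ~ b
_ _ : Bool
  unify Bool ~ Bool
  unify Bool ~ Bool
  unify Int ~ Int
  unify Int ~ Int
  unify Int ~ Int
  unify Int ~ Int
  unify Bool ~ Bool
  unify Bool ~ Bool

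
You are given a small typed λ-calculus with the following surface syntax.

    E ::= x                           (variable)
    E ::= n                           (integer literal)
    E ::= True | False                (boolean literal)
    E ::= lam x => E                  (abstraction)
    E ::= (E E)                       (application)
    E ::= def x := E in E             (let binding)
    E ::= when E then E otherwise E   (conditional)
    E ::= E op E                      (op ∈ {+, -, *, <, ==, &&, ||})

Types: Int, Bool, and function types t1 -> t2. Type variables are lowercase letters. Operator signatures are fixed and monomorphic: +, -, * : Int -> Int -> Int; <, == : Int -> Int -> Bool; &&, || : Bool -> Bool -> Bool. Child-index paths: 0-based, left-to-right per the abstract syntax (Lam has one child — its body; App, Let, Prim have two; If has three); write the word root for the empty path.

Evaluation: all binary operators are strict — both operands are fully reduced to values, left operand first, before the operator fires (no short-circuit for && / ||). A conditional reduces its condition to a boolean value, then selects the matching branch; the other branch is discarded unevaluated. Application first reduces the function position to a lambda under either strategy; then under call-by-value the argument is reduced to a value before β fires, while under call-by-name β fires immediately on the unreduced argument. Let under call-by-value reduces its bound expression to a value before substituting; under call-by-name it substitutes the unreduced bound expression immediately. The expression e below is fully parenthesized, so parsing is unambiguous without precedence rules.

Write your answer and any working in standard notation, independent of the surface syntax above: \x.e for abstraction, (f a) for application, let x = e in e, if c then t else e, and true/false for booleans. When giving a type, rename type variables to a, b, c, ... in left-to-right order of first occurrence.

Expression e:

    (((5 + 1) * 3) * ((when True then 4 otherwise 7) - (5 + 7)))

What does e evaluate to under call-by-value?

Working:
step 0: (((5 + 1) * 3) * ((if true then 4 else 7) - (5 + 7)))
step 1: [delta@0.0] ((6 * 3) * ((if true then 4 else 7) - (5 + 7)))
step 2: [delta@0] (18 * ((if true then 4 else 7) - (5 + 7)))
step 3: [if@1.0] (18 * (4 - (5 + 7)))
step 4: [delta@1.1] (18 * (4 - 12))
step 5: [delta@1] (18 * -8)
step 6: [delta@root] -144

Answer: -144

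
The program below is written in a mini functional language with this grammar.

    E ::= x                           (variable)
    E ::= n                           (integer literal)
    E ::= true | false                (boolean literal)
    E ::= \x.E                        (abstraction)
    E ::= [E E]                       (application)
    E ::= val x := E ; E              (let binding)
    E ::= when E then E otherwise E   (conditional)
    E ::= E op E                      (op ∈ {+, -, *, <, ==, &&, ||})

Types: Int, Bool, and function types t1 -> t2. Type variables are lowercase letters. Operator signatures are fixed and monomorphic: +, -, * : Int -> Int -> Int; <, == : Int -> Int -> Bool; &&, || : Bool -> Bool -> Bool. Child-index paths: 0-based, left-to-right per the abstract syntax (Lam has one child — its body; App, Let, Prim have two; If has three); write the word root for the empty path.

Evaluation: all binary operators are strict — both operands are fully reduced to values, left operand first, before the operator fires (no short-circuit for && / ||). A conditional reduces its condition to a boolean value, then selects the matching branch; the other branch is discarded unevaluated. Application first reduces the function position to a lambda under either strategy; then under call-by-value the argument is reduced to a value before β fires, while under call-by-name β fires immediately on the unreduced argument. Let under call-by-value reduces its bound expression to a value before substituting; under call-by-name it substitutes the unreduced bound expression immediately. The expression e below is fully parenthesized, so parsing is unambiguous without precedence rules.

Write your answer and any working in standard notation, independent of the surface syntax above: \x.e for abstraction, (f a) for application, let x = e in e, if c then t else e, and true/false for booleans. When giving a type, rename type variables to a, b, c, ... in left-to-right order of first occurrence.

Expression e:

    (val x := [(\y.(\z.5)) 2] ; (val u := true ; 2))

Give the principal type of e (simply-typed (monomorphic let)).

Working:
\z._ : b -> Int
\y._ : a -> b -> Int
  unify a -> b -> Int ~ Int -> c
  unify a ~ Int
  unify b -> Int ~ c
_ _ : b -> Int
let x : b -> Int
let u : Bool

Answer: Int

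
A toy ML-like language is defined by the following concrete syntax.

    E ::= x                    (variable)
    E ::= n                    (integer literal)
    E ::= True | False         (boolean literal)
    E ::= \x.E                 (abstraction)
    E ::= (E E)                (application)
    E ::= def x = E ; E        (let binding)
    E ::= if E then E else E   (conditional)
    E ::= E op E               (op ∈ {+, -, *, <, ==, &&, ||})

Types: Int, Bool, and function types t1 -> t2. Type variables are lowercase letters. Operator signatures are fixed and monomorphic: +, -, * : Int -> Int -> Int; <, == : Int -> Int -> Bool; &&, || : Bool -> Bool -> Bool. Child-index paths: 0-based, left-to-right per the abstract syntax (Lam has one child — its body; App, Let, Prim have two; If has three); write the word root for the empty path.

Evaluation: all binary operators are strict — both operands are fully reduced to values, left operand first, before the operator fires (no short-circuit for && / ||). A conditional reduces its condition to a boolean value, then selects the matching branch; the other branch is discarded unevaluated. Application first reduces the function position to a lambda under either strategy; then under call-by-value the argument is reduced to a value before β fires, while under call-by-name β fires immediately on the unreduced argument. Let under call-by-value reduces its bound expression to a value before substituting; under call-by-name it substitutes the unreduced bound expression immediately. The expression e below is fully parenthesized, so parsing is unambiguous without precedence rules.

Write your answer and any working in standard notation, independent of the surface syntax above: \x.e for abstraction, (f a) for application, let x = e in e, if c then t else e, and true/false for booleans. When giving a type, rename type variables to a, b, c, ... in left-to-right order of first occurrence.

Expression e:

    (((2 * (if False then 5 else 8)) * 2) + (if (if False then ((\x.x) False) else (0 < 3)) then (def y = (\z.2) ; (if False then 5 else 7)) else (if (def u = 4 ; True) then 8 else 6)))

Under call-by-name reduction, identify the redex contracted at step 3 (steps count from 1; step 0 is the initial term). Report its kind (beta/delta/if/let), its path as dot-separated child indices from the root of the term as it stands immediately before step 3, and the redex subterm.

Answer: delta at 0 : (16 * 2)

Trace:
step 0: (((2 * (if false then 5 else 8)) * 2) + (if (if false then ((\x.x) false) else (0 < 3)) then (let y = (\z.2) in (if false then 5 else 7)) else (if (let u = 4 in true) then 8 else 6)))
step 1: [if@0.0.1] (((2 * 8) * 2) + (if (if false then ((\x.x) false) else (0 < 3)) then (let y = (\z.2) in (if false then 5 else 7)) else (if (let u = 4 in true) then 8 else 6)))
step 2: [delta@0.0] ((16 * 2) + (if (if false then ((\x.x) false) else (0 < 3)) then (let y = (\z.2) in (if false then 5 else 7)) else (if (let u = 4 in true) then 8 else 6)))
step 3: [delta@0] (32 + (if (if false then ((\x.x) false) else (0 < 3)) then (let y = (\z.2) in (if false then 5 else 7)) else (if (let u = 4 in true) then 8 else 6)))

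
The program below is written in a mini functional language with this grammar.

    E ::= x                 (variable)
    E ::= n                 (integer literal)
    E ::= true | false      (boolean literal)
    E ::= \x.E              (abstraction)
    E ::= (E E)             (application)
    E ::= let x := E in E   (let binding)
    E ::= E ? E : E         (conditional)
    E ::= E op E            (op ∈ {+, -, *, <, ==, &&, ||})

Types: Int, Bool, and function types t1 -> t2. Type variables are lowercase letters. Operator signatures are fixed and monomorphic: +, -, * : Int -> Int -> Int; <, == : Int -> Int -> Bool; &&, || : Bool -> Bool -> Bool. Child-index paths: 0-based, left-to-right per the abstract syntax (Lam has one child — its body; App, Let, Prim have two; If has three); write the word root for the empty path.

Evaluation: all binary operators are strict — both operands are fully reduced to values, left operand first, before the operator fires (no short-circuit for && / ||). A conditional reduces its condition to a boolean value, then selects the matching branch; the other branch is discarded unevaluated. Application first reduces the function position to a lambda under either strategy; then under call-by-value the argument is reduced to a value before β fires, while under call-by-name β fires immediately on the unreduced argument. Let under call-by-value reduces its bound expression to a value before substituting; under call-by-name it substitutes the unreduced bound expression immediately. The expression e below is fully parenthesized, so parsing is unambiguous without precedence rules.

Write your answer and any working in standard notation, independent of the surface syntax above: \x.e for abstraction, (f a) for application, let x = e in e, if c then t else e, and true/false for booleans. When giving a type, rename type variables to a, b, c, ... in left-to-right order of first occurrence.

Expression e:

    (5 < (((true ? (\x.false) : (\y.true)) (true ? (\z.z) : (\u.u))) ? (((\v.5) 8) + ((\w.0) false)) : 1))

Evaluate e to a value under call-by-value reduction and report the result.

Working:
step 0: (5 < (if ((if true then (\x.false) else (\y.true)) (if true then (\z.z) else (\u.u))) then (((\v.5) 8) + ((\w.0) false)) else 1))
step 1: [if@1.0.0] (5 < (if ((\x.false) (if true then (\z.z) else (\u.u))) then (((\v.5) 8) + ((\w.0) false)) else 1))
step 2: [if@1.0.1] (5 < (if ((\x.false) (\z.z)) then (((\v.5) 8) + ((\w.0) false)) else 1))
step 3: [beta@1.0] (5 < (if false then (((\v.5) 8) + ((\w.0) false)) else 1))
step 4: [if@1] (5 < 1)
step 5: [delta@root] false

Answer: false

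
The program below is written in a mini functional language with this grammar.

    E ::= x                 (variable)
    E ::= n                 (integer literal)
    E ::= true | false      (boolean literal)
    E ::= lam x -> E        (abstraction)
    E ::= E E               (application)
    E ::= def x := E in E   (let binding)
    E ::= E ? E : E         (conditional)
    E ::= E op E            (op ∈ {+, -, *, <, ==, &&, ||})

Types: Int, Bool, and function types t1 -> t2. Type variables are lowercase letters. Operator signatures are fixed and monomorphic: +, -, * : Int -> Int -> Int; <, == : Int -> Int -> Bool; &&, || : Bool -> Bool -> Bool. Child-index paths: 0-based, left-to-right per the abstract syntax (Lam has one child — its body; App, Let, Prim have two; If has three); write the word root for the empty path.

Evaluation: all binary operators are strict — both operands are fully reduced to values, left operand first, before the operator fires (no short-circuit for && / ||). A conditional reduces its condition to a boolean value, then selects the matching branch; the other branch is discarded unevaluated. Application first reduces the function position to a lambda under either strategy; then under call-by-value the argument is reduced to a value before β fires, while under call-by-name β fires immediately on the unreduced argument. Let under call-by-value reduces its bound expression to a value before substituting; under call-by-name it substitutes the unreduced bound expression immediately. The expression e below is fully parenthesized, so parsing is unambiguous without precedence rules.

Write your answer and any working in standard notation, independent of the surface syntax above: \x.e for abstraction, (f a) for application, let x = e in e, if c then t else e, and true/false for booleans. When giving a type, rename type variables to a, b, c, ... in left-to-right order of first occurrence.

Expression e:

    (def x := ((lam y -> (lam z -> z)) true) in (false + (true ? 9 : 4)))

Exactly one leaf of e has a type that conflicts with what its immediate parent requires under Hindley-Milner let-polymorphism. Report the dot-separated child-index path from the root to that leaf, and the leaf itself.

Derivation:
z : b
\z._ : b -> b
\y._ : a -> b -> b
  unify a -> b -> b ~ Bool -> c
  unify a ~ Bool
  unify b -> b ~ c
_ _ : b -> b
let x : forall. b -> b
  unify Bool ~ Int
  FAIL: mismatch Bool ~ Int

Answer: 1.0 : false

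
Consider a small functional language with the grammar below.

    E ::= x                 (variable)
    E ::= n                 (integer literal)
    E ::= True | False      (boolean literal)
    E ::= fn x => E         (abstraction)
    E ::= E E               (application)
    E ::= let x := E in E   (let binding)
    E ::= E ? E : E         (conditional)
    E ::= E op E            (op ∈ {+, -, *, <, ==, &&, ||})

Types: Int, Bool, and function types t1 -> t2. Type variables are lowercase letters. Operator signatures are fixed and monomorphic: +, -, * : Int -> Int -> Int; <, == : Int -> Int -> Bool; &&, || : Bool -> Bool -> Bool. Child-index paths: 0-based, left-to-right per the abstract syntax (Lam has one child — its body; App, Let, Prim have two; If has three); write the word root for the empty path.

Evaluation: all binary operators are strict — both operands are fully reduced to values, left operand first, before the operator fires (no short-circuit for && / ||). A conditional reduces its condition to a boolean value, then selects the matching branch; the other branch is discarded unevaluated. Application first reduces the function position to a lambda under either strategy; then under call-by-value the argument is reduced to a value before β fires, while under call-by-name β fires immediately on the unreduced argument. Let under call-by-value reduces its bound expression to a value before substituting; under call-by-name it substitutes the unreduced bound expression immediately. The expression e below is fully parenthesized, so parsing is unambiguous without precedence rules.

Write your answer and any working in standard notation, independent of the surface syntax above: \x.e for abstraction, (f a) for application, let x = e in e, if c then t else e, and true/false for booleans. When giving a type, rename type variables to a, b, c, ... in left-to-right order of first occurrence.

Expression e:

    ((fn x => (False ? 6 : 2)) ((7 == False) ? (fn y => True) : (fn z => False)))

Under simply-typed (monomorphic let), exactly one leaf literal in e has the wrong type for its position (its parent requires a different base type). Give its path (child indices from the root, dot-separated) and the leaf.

Answer: 1.0.1 : false

Working:
  unify Bool ~ Bool
  unify Int ~ Int
\x._ : a -> Int
  unify Int ~ Int
  unify Bool ~ Int
  FAIL: mismatch Bool ~ Int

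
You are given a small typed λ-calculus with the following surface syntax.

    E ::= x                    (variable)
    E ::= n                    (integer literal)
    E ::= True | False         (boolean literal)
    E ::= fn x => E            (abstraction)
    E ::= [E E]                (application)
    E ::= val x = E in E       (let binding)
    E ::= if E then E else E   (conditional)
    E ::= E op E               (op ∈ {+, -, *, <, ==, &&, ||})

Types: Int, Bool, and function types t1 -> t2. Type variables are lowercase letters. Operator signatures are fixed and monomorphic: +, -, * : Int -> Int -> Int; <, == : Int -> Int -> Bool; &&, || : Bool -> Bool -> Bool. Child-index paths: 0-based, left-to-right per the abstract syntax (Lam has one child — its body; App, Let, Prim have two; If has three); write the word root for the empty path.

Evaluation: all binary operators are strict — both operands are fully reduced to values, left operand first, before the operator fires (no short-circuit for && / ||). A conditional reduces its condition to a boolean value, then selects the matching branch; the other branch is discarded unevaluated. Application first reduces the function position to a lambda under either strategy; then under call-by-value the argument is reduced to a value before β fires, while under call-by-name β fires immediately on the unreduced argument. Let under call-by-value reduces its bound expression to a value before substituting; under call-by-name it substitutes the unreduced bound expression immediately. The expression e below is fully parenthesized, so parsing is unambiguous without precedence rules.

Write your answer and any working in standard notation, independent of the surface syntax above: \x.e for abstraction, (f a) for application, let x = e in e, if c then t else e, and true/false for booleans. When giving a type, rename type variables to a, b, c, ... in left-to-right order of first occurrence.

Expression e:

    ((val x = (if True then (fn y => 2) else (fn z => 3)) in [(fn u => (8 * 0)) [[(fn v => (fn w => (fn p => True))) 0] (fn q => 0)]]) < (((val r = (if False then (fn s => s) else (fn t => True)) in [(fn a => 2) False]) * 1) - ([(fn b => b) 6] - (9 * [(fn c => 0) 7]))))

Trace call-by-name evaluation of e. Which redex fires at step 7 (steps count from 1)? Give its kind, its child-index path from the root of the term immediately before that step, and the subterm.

Trace:
step 0: ((let x = (if true then (\y.2) else (\z.3)) in ((\u.(8 * 0)) (((\v.(\w.(\p.true))) 0) (\q.0)))) < (((let r = (if false then (\s.s) else (\t.true)) in ((\a.2) false)) * 1) - (((\b.b) 6) - (9 * ((\c.0) 7)))))
step 1: [let@0] (((\u.(8 * 0)) (((\v.(\w.(\p.true))) 0) (\q.0))) < (((let r = (if false then (\s.s) else (\t.true)) in ((\a.2) false)) * 1) - (((\b.b) 6) - (9 * ((\c.0) 7)))))
step 2: [beta@0] ((8 * 0) < (((let r = (if false then (\s.s) else (\t.true)) in ((\a.2) false)) * 1) - (((\b.b) 6) - (9 * ((\c.0) 7)))))
step 3: [delta@0] (0 < (((let r = (if false then (\s.s) else (\t.true)) in ((\a.2) false)) * 1) - (((\b.b) 6) - (9 * ((\c.0) 7)))))
step 4: [let@1.0.0] (0 < ((((\a.2) false) * 1) - (((\b.b) 6) - (9 * ((\c.0) 7)))))
step 5: [beta@1.0.0] (0 < ((2 * 1) - (((\b.b) 6) - (9 * ((\c.0) 7)))))
step 6: [delta@1.0] (0 < (2 - (((\b.b) 6) - (9 * ((\c.0) 7)))))
step 7: [beta@1.1.0] (0 < (2 - (6 - (9 * ((\c.0) 7)))))

Answer: beta at 1.1.0 : ((\b.b) 6)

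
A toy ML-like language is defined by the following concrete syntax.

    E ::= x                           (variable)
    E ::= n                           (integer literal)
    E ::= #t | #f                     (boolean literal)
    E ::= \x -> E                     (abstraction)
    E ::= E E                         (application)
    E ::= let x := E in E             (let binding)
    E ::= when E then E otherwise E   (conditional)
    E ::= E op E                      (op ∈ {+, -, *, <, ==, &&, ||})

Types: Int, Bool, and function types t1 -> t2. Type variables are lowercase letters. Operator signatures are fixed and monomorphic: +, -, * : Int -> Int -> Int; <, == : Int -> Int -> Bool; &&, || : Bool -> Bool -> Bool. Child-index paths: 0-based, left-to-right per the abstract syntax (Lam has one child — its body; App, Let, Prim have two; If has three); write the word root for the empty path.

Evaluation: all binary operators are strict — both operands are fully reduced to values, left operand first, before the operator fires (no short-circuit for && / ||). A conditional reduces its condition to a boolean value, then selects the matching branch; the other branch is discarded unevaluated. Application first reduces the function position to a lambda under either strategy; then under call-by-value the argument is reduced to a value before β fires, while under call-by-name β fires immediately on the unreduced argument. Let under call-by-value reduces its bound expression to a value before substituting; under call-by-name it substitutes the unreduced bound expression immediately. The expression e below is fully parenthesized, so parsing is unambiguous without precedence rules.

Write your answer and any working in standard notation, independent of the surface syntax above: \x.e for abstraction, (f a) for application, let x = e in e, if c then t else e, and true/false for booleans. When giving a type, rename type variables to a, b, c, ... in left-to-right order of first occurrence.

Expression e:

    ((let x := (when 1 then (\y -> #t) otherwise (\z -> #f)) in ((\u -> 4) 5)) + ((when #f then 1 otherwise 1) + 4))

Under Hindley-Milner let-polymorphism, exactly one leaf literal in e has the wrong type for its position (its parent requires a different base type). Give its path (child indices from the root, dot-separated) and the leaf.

Answer: 0.0.0 : 1

Working:
  unify Int ~ Bool
  FAIL: mismatch Int ~ Bool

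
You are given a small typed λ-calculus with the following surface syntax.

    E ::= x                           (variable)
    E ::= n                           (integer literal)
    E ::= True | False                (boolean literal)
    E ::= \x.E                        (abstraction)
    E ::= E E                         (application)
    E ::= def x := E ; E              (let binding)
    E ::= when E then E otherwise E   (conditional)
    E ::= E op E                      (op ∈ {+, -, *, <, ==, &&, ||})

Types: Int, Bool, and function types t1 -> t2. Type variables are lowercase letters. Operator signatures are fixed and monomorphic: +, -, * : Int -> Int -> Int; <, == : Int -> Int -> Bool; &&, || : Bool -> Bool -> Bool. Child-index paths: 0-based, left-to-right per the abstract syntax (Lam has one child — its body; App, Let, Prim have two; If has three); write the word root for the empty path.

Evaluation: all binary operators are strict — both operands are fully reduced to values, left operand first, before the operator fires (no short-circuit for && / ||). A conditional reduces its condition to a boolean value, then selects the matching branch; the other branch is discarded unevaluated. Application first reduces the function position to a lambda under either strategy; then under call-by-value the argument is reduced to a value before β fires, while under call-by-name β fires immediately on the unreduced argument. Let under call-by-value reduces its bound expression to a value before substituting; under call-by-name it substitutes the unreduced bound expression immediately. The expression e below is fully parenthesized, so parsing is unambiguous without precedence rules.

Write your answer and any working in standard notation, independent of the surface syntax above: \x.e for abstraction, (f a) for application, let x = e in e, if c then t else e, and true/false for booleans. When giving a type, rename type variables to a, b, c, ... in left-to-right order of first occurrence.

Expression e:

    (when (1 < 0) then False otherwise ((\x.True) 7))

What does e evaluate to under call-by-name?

Answer: true

Working:
step 0: (if (1 < 0) then false else ((\x.true) 7))
step 1: [delta@0] (if false then false else ((\x.true) 7))
step 2: [if@root] ((\x.true) 7)
step 3: [beta@root] true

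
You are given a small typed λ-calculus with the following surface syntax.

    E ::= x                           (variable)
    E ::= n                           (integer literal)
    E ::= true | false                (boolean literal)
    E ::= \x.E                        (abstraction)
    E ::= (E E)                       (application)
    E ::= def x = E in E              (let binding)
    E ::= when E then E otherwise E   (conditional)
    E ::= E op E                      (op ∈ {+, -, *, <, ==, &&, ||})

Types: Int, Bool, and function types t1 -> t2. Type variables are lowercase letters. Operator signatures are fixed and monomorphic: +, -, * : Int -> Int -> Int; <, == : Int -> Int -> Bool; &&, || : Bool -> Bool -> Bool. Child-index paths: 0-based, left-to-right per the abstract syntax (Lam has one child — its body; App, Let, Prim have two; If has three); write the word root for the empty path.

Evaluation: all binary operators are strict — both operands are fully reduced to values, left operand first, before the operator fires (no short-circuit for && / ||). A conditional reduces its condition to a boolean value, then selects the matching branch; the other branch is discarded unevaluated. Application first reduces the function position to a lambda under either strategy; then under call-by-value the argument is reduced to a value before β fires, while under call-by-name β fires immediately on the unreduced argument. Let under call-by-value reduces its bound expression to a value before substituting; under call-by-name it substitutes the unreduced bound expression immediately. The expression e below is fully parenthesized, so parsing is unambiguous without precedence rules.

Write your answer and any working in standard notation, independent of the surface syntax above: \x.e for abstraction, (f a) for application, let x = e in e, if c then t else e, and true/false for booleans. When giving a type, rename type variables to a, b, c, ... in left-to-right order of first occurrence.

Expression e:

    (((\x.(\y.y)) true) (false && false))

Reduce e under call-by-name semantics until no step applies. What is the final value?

Answer: false

Derivation:
step 0: (((\x.(\y.y)) true) (false && false))
step 1: [beta@0] ((\y.y) (false && false))
step 2: [beta@root] (false && false)
step 3: [delta@root] false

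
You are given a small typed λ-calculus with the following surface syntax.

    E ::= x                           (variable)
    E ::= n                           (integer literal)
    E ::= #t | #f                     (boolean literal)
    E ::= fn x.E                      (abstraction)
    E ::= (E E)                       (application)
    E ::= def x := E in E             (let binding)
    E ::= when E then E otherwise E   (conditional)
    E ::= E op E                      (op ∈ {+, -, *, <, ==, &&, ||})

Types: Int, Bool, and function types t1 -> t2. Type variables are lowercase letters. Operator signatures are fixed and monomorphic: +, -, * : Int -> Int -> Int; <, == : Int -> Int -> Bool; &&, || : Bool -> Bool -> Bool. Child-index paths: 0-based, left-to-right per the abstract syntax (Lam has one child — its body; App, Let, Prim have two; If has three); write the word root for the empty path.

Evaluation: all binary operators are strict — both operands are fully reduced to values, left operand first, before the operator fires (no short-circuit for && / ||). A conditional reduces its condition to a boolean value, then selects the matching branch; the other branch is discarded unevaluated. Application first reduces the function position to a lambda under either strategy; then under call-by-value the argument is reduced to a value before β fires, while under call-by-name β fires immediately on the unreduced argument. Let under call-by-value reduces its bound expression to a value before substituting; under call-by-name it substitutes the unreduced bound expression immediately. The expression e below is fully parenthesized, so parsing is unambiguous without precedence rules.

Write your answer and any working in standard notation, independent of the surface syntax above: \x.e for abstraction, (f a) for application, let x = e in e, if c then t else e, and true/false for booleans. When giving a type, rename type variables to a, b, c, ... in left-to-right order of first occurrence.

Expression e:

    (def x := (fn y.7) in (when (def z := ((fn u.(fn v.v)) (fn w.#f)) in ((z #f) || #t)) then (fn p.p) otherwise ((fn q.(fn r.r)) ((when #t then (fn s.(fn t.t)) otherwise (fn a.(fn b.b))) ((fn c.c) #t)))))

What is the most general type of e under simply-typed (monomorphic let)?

Working:
\y._ : a -> Int
let x : a -> Int
v : c
\v._ : c -> c
\u._ : b -> c -> c
\w._ : d -> Bool
  unify b -> c -> c ~ (d -> Bool) -> e
  unify b ~ d -> Bool
  unify c -> c ~ e
_ _ : c -> c
let z : c -> c
z : c -> c
  unify c -> c ~ Bool -> f
  unify c ~ Bool
  unify Bool ~ f
_ _ : Bool
  unify Bool ~ Bool
  unify Bool ~ Bool
  unify Bool ~ Bool
p : g
\p._ : g -> g
r : i
\r._ : i -> i
\q._ : h -> i -> i
  unify Bool ~ Bool
t : k
\t._ : k -> k
\s._ : j -> k -> k
b : m
\b._ : m -> m
\a._ : l -> m -> m
  unify j -> k -> k ~ l -> m -> m
  unify j ~ l
  unify k -> k ~ m -> m
  unify k ~ m
  unify m ~ m
c : n
\c._ : n -> n
  unify n -> n ~ Bool -> o
  unify n ~ Bool
  unify Bool ~ o
_ _ : Bool
  unify l -> m -> m ~ Bool -> p
  unify l ~ Bool
  unify m -> m ~ p
_ _ : m -> m
  unify h -> i -> i ~ (m -> m) -> q
  unify h ~ m -> m
  unify i -> i ~ q
_ _ : i -> i
  unify g -> g ~ i -> i
  unify g ~ i
  unify i ~ i

Answer: a -> a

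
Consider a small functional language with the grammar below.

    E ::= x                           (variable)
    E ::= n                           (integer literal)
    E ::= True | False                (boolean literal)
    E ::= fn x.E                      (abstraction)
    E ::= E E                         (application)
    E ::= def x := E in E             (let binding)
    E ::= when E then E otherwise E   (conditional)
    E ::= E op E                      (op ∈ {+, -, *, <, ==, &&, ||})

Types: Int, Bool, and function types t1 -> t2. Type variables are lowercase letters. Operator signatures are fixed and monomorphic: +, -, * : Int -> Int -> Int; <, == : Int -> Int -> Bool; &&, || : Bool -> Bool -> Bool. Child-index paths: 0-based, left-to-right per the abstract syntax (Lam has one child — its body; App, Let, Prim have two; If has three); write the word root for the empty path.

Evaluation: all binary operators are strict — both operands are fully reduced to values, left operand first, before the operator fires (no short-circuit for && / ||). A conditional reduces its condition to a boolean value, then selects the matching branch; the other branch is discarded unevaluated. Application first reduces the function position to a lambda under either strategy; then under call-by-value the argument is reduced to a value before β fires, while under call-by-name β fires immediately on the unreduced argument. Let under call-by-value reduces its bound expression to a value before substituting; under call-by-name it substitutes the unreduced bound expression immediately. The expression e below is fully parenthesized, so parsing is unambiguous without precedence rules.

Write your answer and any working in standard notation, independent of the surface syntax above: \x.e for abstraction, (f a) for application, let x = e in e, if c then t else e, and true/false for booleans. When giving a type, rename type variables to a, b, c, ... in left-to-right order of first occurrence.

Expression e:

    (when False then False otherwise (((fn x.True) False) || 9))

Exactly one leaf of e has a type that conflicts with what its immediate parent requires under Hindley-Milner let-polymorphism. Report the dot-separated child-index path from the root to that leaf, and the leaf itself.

Answer: 2.1 : 9

Derivation:
  unify Bool ~ Bool
\x._ : a -> Bool
  unify a -> Bool ~ Bool -> b
  unify a ~ Bool
  unify Bool ~ b
_ _ : Bool
  unify Bool ~ Bool
  unify Int ~ Bool
  FAIL: mismatch Int ~ Bool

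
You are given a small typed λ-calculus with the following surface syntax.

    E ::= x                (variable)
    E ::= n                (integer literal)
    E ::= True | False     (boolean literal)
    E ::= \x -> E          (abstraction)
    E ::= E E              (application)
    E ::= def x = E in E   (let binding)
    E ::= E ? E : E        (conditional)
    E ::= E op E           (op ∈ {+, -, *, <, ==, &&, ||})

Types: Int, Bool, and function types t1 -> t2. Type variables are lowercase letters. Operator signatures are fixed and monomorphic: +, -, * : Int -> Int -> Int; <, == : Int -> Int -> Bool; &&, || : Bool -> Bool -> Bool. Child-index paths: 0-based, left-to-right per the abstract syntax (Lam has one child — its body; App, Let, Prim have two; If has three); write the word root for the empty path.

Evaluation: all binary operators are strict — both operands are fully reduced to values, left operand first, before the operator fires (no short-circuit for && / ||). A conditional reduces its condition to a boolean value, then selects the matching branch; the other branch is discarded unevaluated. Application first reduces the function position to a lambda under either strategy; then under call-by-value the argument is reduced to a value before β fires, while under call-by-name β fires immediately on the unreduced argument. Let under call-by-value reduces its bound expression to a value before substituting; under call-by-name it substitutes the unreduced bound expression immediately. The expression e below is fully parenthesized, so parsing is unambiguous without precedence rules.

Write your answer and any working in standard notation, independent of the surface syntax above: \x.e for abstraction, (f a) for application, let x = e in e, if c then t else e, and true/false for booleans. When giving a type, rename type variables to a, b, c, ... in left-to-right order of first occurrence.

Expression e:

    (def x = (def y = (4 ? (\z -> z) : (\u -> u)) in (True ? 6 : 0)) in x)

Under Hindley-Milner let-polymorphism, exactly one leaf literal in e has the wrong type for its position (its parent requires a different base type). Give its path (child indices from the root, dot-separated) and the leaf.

Answer: 0.0.0 : 4

Working:
  unify Int ~ Bool
  FAIL: mismatch Int ~ Bool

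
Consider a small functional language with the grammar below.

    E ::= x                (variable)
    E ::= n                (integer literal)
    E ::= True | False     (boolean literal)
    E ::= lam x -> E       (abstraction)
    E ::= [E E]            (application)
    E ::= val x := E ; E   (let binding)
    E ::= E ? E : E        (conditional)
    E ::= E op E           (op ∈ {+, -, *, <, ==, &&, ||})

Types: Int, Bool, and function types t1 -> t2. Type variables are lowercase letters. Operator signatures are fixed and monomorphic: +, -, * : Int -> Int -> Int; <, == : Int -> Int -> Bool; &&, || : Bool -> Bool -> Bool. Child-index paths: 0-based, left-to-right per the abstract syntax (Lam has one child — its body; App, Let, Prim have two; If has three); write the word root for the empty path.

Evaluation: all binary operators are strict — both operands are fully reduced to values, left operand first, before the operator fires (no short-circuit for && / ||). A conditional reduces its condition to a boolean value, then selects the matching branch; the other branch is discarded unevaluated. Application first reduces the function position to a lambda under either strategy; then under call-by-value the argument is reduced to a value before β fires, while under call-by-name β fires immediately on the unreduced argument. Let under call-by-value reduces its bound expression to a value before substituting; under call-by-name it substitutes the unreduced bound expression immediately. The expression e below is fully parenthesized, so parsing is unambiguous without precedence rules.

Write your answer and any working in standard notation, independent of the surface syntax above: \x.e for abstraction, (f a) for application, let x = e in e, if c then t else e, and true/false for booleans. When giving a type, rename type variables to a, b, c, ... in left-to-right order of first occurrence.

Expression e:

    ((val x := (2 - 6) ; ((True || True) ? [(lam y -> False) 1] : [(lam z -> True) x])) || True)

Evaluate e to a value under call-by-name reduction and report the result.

Trace:
step 0: ((let x = (2 - 6) in (if (true || true) then ((\y.false) 1) else ((\z.true) x))) || true)
step 1: [let@0] ((if (true || true) then ((\y.false) 1) else ((\z.true) (2 - 6))) || true)
step 2: [delta@0.0] ((if true then ((\y.false) 1) else ((\z.true) (2 - 6))) || true)
step 3: [if@0] (((\y.false) 1) || true)
step 4: [beta@0] (false || true)
step 5: [delta@root] true

Answer: true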